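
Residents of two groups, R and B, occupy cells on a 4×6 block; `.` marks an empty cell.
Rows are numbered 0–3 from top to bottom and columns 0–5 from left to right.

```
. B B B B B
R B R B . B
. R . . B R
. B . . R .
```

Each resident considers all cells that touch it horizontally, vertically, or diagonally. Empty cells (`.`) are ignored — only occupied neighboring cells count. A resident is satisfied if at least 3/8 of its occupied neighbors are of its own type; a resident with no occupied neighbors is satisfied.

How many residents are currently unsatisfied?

(0,1)B 2/4 satisfied
(0,2)B 4/5 satisfied
(0,3)B 3/4 satisfied
(0,4)B 4/4 satisfied
(0,5)B 2/2 satisfied
(1,0)R 1/3 not
(1,1)B 2/5 satisfied
(1,2)R 1/6 not
(1,3)B 4/5 satisfied
(1,5)B 3/4 satisfied
(2,1)R 2/4 satisfied
(2,4)B 2/4 satisfied
(2,5)R 1/3 not
(3,1)B 0/1 not
(3,4)R 1/2 satisfied
Unsatisfied: (1,0), (1,2), (2,5), (3,1) — 4 in total.

4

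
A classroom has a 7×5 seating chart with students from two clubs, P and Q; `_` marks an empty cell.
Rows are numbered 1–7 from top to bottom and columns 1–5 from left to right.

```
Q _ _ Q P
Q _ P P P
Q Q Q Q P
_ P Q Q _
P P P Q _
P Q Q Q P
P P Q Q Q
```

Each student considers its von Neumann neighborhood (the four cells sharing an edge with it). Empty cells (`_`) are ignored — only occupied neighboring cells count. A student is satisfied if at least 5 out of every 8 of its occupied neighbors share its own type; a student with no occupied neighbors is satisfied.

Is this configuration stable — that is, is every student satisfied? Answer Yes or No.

Row 1: (1,1)Q 1/1 ✓ · (1,4)Q 0/2 ✗ · (1,5)P 1/2 ✗
Row 2: (2,1)Q 2/2 ✓ · (2,3)P 1/2 ✗ · (2,4)P 2/4 ✗ · (2,5)P 3/3 ✓
Row 3: (3,1)Q 2/2 ✓ · (3,2)Q 2/3 ✓ · (3,3)Q 3/4 ✓ · (3,4)Q 2/4 ✗ · (3,5)P 1/2 ✗
Row 4: (4,2)P 1/3 ✗ · (4,3)Q 2/4 ✗ · (4,4)Q 3/3 ✓
Row 5: (5,1)P 2/2 ✓ · (5,2)P 3/4 ✓ · (5,3)P 1/4 ✗ · (5,4)Q 2/3 ✓
Row 6: (6,1)P 2/3 ✓ · (6,2)Q 1/4 ✗ · (6,3)Q 3/4 ✓ · (6,4)Q 3/4 ✓ · (6,5)P 0/2 ✗
Row 7: (7,1)P 2/2 ✓ · (7,2)P 1/3 ✗ · (7,3)Q 2/3 ✓ · (7,4)Q 3/3 ✓ · (7,5)Q 1/2 ✗
For instance (1,4) has only 0/2 same-type neighbors, below 5/8.

No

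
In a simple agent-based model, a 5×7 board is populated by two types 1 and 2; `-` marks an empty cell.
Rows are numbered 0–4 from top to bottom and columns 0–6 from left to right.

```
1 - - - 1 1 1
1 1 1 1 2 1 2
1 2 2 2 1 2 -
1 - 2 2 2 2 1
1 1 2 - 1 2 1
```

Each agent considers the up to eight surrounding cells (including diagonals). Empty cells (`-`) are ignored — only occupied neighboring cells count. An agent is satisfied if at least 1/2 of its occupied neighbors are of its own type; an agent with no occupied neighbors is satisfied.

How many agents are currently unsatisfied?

Row 0: (0,0)1 2/2 satisfied · (0,4)1 3/4 satisfied · (0,5)1 3/5 satisfied · (0,6)1 2/3 satisfied
Row 1: (1,0)1 3/4 satisfied · (1,1)1 4/6 satisfied · (1,2)1 2/5 not · (1,3)1 3/6 satisfied · (1,4)2 2/7 not · (1,5)1 4/7 satisfied · (1,6)2 1/4 not
Row 2: (2,0)1 3/4 satisfied · (2,1)2 2/7 not · (2,2)2 4/7 satisfied · (2,3)2 5/8 satisfied · (2,4)1 2/8 not · (2,5)2 4/7 satisfied
Row 3: (3,0)1 3/4 satisfied · (3,2)2 5/6 satisfied · (3,3)2 5/7 satisfied · (3,4)2 5/7 satisfied · (3,5)2 3/7 not · (3,6)1 1/4 not
Row 4: (4,0)1 2/2 satisfied · (4,1)1 2/4 satisfied · (4,2)2 2/3 satisfied · (4,4)1 0/4 not · (4,5)2 2/5 not · (4,6)1 1/3 not
Unsatisfied: (1,2), (1,4), (1,6), (2,1), (2,4), (3,5), (3,6), (4,4), (4,5), (4,6) — 10 in total.

10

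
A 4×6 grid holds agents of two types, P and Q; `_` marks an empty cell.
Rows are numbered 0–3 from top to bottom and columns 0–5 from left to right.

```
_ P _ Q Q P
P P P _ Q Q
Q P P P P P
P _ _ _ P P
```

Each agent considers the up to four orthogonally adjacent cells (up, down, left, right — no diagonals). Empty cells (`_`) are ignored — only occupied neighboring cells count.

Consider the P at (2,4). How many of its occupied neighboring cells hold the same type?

3

Occupied neighbors of (2,4): (1,4)=Q, (3,4)=P, (2,3)=P, (2,5)=P.
Same type (P): 3 of 4.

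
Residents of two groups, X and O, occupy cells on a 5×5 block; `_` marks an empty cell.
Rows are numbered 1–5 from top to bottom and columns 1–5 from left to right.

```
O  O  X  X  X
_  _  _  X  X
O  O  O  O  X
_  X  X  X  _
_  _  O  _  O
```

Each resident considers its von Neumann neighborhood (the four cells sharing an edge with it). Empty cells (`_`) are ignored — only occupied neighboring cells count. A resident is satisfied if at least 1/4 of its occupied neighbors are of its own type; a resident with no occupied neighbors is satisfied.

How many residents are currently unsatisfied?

1

Row 1: (1,1)O 1/1 ✓ · (1,2)O 1/2 ✓ · (1,3)X 1/2 ✓ · (1,4)X 3/3 ✓ · (1,5)X 2/2 ✓
Row 2: (2,4)X 2/3 ✓ · (2,5)X 3/3 ✓
Row 3: (3,1)O 1/1 ✓ · (3,2)O 2/3 ✓ · (3,3)O 2/3 ✓ · (3,4)O 1/4 ✓ · (3,5)X 1/2 ✓
Row 4: (4,2)X 1/2 ✓ · (4,3)X 2/4 ✓ · (4,4)X 1/2 ✓
Row 5: (5,3)O 0/1 ✗ · (5,5)O 0/0 ✓
Unsatisfied: (5,3) — 1 in total.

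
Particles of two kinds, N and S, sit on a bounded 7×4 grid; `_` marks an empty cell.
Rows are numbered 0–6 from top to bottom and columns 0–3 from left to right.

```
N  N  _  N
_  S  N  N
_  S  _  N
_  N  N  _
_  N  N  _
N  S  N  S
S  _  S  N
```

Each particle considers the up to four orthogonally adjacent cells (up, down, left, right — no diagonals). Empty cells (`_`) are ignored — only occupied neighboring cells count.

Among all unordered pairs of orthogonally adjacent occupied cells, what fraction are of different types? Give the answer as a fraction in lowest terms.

Scan each occupied cell's neighbors to the right and below so each pair is counted once.
From row 0: 1 unlike of 3 pairs (running 1/3).
From row 1: 1 unlike of 4 pairs (running 2/7).
From row 2: 1 unlike of 1 pairs (running 3/8).
From row 3: 0 unlike of 3 pairs (running 3/11).
From row 4: 1 unlike of 3 pairs (running 4/14).
From row 5: 6 unlike of 6 pairs (running 10/20).
From row 6: 1 unlike of 1 pairs (running 11/21).
Total adjacent occupied pairs: 21; unlike-type pairs: 11.
11/21 is already in lowest terms.

11/21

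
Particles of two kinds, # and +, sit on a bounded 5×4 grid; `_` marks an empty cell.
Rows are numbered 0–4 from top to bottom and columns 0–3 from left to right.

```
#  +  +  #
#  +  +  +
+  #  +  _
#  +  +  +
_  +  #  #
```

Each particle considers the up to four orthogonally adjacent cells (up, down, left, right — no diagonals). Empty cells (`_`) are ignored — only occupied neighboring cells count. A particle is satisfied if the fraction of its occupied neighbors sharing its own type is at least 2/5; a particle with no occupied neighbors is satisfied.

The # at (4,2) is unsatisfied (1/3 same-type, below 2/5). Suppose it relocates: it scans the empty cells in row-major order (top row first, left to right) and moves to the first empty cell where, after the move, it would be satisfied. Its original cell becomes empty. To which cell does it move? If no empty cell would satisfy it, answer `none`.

Vacating (4,2). Empty cells in order:
  (2,3): 0/3 same-type → still unsatisfied.
  (4,0): 1/2 same-type → satisfied — stop here.

(4,0)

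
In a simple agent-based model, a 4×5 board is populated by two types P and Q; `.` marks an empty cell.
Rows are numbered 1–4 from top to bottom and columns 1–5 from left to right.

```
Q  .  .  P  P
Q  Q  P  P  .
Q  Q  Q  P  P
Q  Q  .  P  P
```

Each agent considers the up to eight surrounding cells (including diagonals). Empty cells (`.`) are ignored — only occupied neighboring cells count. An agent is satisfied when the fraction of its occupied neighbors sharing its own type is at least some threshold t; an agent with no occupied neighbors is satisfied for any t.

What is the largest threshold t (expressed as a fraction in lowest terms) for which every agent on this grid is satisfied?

3/7

(1,1)Q 2/2
(1,4)P 3/3
(1,5)P 2/2
(2,1)Q 4/4
(2,2)Q 5/6
(2,3)P 3/6
(2,4)P 5/6
(3,1)Q 5/5
(3,2)Q 6/7
(3,3)Q 3/7
(3,4)P 5/6
(3,5)P 4/4
(4,1)Q 3/3
(4,2)Q 4/4
(4,4)P 3/4
(4,5)P 3/3
The smallest same-type fraction is 3/7 at (3,3), which reduces to 3/7. Any threshold above that leaves this agent unsatisfied.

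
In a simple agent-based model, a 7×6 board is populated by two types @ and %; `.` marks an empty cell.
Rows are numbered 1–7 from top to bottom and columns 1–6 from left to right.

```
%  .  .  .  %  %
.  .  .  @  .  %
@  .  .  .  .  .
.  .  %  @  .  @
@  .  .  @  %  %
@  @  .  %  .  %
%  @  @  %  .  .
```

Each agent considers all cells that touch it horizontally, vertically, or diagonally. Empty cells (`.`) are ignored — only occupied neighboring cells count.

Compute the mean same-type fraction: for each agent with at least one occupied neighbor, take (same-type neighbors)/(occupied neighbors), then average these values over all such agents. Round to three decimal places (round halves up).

(1,1)% — no occupied neighbors
(1,5)% 2/3
(1,6)% 2/2
(2,4)@ 0/1
(2,6)% 2/2
(3,1)@ — no occupied neighbors
(4,3)% 0/2
(4,4)@ 1/3
(4,6)@ 0/2
(5,1)@ 2/2
(5,4)@ 1/4
(5,5)% 3/6
(5,6)% 2/3
(6,1)@ 3/4
(6,2)@ 4/5
(6,4)% 2/4
(6,6)% 2/2
(7,1)% 0/3
(7,2)@ 3/4
(7,3)@ 2/4
(7,4)% 1/2
Sum over 19 agents: 2/3 + 2/2 + 0/1 + 2/2 + 0/2 + 1/3 + 0/2 + 2/2 + 1/4 + 3/6 + 2/3 + 3/4 + 4/5 + 2/4 + 2/2 + 0/3 + 3/4 + 2/4 + 1/2 = 613/60; mean = 613/60 ÷ 19 = 613/1140 = 0.537719… → 0.538.

0.538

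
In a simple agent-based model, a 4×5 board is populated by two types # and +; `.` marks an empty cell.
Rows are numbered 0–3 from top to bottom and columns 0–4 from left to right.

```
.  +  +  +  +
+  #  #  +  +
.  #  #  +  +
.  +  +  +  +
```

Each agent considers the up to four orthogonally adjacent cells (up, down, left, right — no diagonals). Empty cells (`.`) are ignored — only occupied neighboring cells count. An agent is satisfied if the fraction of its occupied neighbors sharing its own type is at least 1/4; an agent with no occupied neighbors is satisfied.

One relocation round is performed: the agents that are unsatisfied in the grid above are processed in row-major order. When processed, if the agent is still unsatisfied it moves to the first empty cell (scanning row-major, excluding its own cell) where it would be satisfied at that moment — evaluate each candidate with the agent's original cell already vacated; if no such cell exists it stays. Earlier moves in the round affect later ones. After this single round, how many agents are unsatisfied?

0

Initially unsatisfied (in order): (1,0).
  (1,0) → (0,0).
Resulting grid:
+ + + + +
. # # + +
. # # + +
. + + + +
All satisfied now.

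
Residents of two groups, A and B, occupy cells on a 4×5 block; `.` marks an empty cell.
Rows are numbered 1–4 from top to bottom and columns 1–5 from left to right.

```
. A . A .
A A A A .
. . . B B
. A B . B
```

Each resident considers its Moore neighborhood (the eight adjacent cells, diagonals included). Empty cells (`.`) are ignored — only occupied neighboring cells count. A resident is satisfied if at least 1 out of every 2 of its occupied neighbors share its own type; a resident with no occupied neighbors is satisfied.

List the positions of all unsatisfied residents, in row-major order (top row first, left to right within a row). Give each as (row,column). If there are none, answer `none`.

Row 1: (1,2)A 3/3 ✓ · (1,4)A 2/2 ✓
Row 2: (2,1)A 2/2 ✓ · (2,2)A 3/3 ✓ · (2,3)A 4/5 ✓ · (2,4)A 2/4 ✓
Row 3: (3,4)B 3/5 ✓ · (3,5)B 2/3 ✓
Row 4: (4,2)A 0/1 ✗ · (4,3)B 1/2 ✓ · (4,5)B 2/2 ✓

(4,2)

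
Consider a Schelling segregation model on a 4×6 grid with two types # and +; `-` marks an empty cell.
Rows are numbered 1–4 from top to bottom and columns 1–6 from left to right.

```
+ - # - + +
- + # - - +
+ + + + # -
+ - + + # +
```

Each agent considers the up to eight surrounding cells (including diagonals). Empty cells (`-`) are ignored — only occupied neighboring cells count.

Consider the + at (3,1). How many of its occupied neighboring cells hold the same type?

3

Occupied neighbors of (3,1): (2,2)=+, (3,2)=+, (4,1)=+.
Same type (+): 3 of 3.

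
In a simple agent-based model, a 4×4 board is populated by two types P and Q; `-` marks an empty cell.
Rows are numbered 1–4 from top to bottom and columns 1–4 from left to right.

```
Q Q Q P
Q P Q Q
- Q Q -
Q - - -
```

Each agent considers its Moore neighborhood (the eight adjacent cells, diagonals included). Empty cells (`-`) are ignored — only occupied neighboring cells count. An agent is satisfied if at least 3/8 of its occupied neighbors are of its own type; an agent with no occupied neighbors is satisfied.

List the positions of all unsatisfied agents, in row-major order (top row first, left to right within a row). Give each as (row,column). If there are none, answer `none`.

Row 1: (1,1)Q 2/3 ✓ · (1,2)Q 4/5 ✓ · (1,3)Q 3/5 ✓ · (1,4)P 0/3 ✗
Row 2: (2,1)Q 3/4 ✓ · (2,2)P 0/7 ✗ · (2,3)Q 5/7 ✓ · (2,4)Q 3/4 ✓
Row 3: (3,2)Q 4/5 ✓ · (3,3)Q 3/4 ✓
Row 4: (4,1)Q 1/1 ✓

(1,4), (2,2)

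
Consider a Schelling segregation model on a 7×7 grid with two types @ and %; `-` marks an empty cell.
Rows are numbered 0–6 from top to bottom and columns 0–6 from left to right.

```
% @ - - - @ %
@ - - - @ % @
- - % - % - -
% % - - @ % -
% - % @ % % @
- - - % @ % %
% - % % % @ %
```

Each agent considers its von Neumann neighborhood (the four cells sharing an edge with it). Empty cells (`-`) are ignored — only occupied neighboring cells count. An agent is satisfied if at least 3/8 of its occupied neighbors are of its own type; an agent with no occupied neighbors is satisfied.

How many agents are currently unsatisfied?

Row 0: (0,0)% 0/2 not · (0,1)@ 0/1 not · (0,5)@ 0/2 not · (0,6)% 0/2 not
Row 1: (1,0)@ 0/1 not · (1,4)@ 0/2 not · (1,5)% 0/3 not · (1,6)@ 0/2 not
Row 2: (2,2)% 0/0 satisfied · (2,4)% 0/2 not
Row 3: (3,0)% 2/2 satisfied · (3,1)% 1/1 satisfied · (3,4)@ 0/3 not · (3,5)% 1/2 satisfied
Row 4: (4,0)% 1/1 satisfied · (4,2)% 0/1 not · (4,3)@ 0/3 not · (4,4)% 1/4 not · (4,5)% 3/4 satisfied · (4,6)@ 0/2 not
Row 5: (5,3)% 1/3 not · (5,4)@ 0/4 not · (5,5)% 2/4 satisfied · (5,6)% 2/3 satisfied
Row 6: (6,0)% 0/0 satisfied · (6,2)% 1/1 satisfied · (6,3)% 3/3 satisfied · (6,4)% 1/3 not · (6,5)@ 0/3 not · (6,6)% 1/2 satisfied
Unsatisfied: (0,0), (0,1), (0,5), (0,6), (1,0), (1,4), (1,5), (1,6), (2,4), (3,4), (4,2), (4,3), (4,4), (4,6), (5,3), (5,4), (6,4), (6,5) — 18 in total.

18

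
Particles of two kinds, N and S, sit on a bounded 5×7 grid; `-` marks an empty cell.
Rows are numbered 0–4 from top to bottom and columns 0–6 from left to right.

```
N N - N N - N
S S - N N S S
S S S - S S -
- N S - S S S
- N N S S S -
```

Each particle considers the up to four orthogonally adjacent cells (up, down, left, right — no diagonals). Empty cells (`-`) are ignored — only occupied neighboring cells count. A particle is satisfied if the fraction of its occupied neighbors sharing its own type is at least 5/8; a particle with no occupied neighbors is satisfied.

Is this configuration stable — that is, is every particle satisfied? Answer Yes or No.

No

(0,0)N 1/2 not
(0,1)N 1/2 not
(0,3)N 2/2 satisfied
(0,4)N 2/2 satisfied
(0,6)N 0/1 not
(1,0)S 2/3 satisfied
(1,1)S 2/3 satisfied
(1,3)N 2/2 satisfied
(1,4)N 2/4 not
(1,5)S 2/3 satisfied
(1,6)S 1/2 not
(2,0)S 2/2 satisfied
(2,1)S 3/4 satisfied
(2,2)S 2/2 satisfied
(2,4)S 2/3 satisfied
(2,5)S 3/3 satisfied
(3,1)N 1/3 not
(3,2)S 1/3 not
(3,4)S 3/3 satisfied
(3,5)S 4/4 satisfied
(3,6)S 1/1 satisfied
(4,1)N 2/2 satisfied
(4,2)N 1/3 not
(4,3)S 1/2 not
(4,4)S 3/3 satisfied
(4,5)S 2/2 satisfied
For instance (0,0) has only 1/2 same-type neighbors, below 5/8.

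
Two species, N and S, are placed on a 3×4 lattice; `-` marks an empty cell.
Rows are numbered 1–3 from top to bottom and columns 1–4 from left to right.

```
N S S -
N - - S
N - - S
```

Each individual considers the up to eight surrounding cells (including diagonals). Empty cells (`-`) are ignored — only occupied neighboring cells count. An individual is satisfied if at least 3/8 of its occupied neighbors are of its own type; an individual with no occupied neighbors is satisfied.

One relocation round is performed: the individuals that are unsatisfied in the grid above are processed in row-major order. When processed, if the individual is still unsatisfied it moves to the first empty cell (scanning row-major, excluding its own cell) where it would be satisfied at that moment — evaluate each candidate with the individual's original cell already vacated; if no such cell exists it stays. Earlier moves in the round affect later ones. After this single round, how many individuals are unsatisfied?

Initially unsatisfied (in order): (1,2).
  (1,2) → (1,4).
Resulting grid:
N - S S
N - - S
N - - S
All satisfied now.

0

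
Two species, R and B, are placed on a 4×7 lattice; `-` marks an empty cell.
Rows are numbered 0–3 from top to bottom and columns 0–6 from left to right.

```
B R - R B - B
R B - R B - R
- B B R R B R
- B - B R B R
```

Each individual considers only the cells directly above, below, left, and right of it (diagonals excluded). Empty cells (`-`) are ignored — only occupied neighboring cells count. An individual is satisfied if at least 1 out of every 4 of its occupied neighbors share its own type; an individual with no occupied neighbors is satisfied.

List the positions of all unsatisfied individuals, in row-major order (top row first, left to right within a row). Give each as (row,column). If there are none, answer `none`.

(0,0), (0,1), (0,6), (1,0), (3,3)

Row 0: (0,0)B 0/2 not · (0,1)R 0/2 not · (0,3)R 1/2 satisfied · (0,4)B 1/2 satisfied · (0,6)B 0/1 not
Row 1: (1,0)R 0/2 not · (1,1)B 1/3 satisfied · (1,3)R 2/3 satisfied · (1,4)B 1/3 satisfied · (1,6)R 1/2 satisfied
Row 2: (2,1)B 3/3 satisfied · (2,2)B 1/2 satisfied · (2,3)R 2/4 satisfied · (2,4)R 2/4 satisfied · (2,5)B 1/3 satisfied · (2,6)R 2/3 satisfied
Row 3: (3,1)B 1/1 satisfied · (3,3)B 0/2 not · (3,4)R 1/3 satisfied · (3,5)B 1/3 satisfied · (3,6)R 1/2 satisfied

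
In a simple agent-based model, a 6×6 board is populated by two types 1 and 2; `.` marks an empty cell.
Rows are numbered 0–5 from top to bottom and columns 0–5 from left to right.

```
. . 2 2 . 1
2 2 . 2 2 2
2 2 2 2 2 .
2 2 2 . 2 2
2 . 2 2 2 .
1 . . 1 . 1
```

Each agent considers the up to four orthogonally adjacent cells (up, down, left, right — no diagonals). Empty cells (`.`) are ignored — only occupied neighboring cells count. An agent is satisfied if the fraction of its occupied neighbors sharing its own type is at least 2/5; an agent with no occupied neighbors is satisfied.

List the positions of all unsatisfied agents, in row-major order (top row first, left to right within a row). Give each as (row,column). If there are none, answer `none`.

(0,5), (5,0), (5,3)

(0,2)2 1/1 satisfied
(0,3)2 2/2 satisfied
(0,5)1 0/1 not
(1,0)2 2/2 satisfied
(1,1)2 2/2 satisfied
(1,3)2 3/3 satisfied
(1,4)2 3/3 satisfied
(1,5)2 1/2 satisfied
(2,0)2 3/3 satisfied
(2,1)2 4/4 satisfied
(2,2)2 3/3 satisfied
(2,3)2 3/3 satisfied
(2,4)2 3/3 satisfied
(3,0)2 3/3 satisfied
(3,1)2 3/3 satisfied
(3,2)2 3/3 satisfied
(3,4)2 3/3 satisfied
(3,5)2 1/1 satisfied
(4,0)2 1/2 satisfied
(4,2)2 2/2 satisfied
(4,3)2 2/3 satisfied
(4,4)2 2/2 satisfied
(5,0)1 0/1 not
(5,3)1 0/1 not
(5,5)1 0/0 satisfied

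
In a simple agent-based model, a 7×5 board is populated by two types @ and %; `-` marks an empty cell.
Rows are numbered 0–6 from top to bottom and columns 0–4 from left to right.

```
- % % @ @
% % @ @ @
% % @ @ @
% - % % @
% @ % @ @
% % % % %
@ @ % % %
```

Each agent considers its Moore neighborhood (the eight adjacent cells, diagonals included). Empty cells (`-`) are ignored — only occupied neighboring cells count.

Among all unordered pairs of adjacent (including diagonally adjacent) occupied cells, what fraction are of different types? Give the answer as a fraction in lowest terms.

36/95

Scan each occupied cell's neighbors to the right and below (and the two forward diagonals) so each pair is counted once.
From row 0: 4 unlike of 14 pairs (running 4/14).
From row 1: 3 unlike of 17 pairs (running 7/31).
From row 2: 6 unlike of 14 pairs (running 13/45).
From row 3: 6 unlike of 12 pairs (running 19/57).
From row 4: 11 unlike of 17 pairs (running 30/74).
From row 5: 5 unlike of 17 pairs (running 35/91).
From row 6: 1 unlike of 4 pairs (running 36/95).
Total adjacent occupied pairs: 95; unlike-type pairs: 36.
36/95 is already in lowest terms.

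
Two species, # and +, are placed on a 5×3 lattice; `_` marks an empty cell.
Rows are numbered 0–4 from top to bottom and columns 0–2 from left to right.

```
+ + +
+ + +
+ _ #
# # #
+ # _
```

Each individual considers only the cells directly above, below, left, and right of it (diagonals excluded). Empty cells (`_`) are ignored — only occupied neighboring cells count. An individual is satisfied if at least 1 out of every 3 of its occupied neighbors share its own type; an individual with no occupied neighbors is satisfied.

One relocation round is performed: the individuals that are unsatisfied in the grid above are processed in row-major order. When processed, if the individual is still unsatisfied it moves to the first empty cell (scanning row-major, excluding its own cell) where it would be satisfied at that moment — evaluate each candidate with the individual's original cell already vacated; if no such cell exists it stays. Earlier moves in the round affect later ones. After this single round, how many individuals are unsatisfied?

Initially unsatisfied (in order): (4,0).
  (4,0) → (2,1).
Resulting grid:
+ + +
+ + +
+ + #
# # #
_ # _
All satisfied now.

0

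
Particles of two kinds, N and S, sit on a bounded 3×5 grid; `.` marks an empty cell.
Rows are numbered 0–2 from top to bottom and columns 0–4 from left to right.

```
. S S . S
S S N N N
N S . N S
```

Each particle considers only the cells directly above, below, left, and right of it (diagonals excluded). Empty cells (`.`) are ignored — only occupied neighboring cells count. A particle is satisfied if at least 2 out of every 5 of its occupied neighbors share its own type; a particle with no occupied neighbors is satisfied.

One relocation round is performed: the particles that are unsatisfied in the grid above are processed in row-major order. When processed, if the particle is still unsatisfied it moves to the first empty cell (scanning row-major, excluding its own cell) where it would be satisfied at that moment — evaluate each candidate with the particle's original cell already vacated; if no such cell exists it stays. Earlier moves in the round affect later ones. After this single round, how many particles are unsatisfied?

Initially unsatisfied (in order): (0,4), (1,2), (1,4), (2,0), (2,4).
  (0,4) → (0,0).
  (1,2) → (0,3).
  (1,4): now satisfied by earlier moves; stays.
  (2,0) → (0,4).
  (2,4) → (1,2).
Resulting grid:
S S S N N
S S S N N
. S . N .
All satisfied now.

0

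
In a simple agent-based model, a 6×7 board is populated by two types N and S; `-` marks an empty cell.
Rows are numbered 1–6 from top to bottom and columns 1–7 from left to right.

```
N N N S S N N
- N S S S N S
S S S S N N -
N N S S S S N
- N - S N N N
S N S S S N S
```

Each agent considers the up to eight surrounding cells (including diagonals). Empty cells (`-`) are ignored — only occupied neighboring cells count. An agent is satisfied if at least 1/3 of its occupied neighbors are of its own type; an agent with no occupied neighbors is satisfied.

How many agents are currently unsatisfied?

(1,1)N 2/2 satisfied
(1,2)N 3/4 satisfied
(1,3)N 2/5 satisfied
(1,4)S 4/5 satisfied
(1,5)S 3/5 satisfied
(1,6)N 2/5 satisfied
(1,7)N 2/3 satisfied
(2,2)N 3/7 satisfied
(2,3)S 5/8 satisfied
(2,4)S 6/8 satisfied
(2,5)S 4/8 satisfied
(2,6)N 4/7 satisfied
(2,7)S 0/4 not
(3,1)S 1/4 not
(3,2)S 4/7 satisfied
(3,3)S 6/8 satisfied
(3,4)S 7/8 satisfied
(3,5)N 2/8 not
(3,6)N 3/7 satisfied
(4,1)N 2/4 satisfied
(4,2)N 2/6 satisfied
(4,3)S 5/7 satisfied
(4,4)S 5/7 satisfied
(4,5)S 4/8 satisfied
(4,6)S 1/7 not
(4,7)N 3/4 satisfied
(5,2)N 3/6 satisfied
(5,4)S 6/7 satisfied
(5,5)N 2/8 not
(5,6)N 4/8 satisfied
(5,7)N 3/5 satisfied
(6,1)S 0/2 not
(6,2)N 1/3 satisfied
(6,3)S 2/4 satisfied
(6,4)S 3/4 satisfied
(6,5)S 2/5 satisfied
(6,6)N 3/5 satisfied
(6,7)S 0/3 not
Unsatisfied: (2,7), (3,1), (3,5), (4,6), (5,5), (6,1), (6,7) — 7 in total.

7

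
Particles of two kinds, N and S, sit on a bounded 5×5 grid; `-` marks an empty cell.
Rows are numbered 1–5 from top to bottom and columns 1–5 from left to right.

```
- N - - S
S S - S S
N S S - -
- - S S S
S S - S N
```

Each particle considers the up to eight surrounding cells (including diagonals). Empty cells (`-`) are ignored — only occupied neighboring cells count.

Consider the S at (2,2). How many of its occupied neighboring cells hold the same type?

3

Occupied neighbors of (2,2): (1,2)=N, (2,1)=S, (3,1)=N, (3,2)=S, (3,3)=S.
Same type (S): 3 of 5.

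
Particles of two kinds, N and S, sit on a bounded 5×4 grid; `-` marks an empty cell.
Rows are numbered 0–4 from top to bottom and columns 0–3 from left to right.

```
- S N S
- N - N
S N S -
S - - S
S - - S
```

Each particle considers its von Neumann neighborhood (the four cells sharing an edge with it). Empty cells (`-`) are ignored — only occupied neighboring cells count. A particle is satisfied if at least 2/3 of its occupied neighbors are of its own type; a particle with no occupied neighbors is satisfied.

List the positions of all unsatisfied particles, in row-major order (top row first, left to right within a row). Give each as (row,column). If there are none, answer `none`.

(0,1)S 0/2 ✗
(0,2)N 0/2 ✗
(0,3)S 0/2 ✗
(1,1)N 1/2 ✗
(1,3)N 0/1 ✗
(2,0)S 1/2 ✗
(2,1)N 1/3 ✗
(2,2)S 0/1 ✗
(3,0)S 2/2 ✓
(3,3)S 1/1 ✓
(4,0)S 1/1 ✓
(4,3)S 1/1 ✓

(0,1), (0,2), (0,3), (1,1), (1,3), (2,0), (2,1), (2,2)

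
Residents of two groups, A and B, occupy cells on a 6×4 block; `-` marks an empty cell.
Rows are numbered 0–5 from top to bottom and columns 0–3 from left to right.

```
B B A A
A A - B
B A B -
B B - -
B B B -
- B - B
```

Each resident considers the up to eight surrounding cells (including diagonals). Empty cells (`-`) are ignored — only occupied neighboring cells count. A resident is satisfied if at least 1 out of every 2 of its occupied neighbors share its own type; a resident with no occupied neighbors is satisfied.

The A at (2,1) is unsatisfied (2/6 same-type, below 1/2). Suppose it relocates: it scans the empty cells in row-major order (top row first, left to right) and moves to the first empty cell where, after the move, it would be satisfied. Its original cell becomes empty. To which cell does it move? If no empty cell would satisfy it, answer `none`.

(1,2)

Vacating (2,1). Empty cells in order:
  (1,2): 3/6 same-type → satisfied — stop here.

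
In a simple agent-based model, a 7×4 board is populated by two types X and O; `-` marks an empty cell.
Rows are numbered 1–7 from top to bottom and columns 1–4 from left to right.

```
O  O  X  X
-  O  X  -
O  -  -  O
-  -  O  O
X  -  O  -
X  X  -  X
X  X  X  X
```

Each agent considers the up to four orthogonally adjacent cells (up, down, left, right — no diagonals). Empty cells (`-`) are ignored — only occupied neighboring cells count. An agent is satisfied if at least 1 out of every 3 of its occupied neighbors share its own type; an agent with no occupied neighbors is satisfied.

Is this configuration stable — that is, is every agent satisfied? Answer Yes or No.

Yes

(1,1)O 1/1 ✓
(1,2)O 2/3 ✓
(1,3)X 2/3 ✓
(1,4)X 1/1 ✓
(2,2)O 1/2 ✓
(2,3)X 1/2 ✓
(3,1)O 0/0 ✓
(3,4)O 1/1 ✓
(4,3)O 2/2 ✓
(4,4)O 2/2 ✓
(5,1)X 1/1 ✓
(5,3)O 1/1 ✓
(6,1)X 3/3 ✓
(6,2)X 2/2 ✓
(6,4)X 1/1 ✓
(7,1)X 2/2 ✓
(7,2)X 3/3 ✓
(7,3)X 2/2 ✓
(7,4)X 2/2 ✓
All meet the threshold, so the configuration is stable.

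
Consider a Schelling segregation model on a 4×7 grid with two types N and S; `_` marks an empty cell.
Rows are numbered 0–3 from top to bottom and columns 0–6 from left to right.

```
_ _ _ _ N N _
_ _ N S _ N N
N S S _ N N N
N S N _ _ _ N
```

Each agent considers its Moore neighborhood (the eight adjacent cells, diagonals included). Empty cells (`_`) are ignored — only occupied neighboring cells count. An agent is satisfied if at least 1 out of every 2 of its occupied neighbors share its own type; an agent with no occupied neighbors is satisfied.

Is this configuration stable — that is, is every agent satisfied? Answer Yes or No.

No

(0,4)N 2/3 satisfied
(0,5)N 3/3 satisfied
(1,2)N 0/3 not
(1,3)S 1/4 not
(1,5)N 6/6 satisfied
(1,6)N 4/4 satisfied
(2,0)N 1/3 not
(2,1)S 2/6 not
(2,2)S 3/5 satisfied
(2,4)N 2/3 satisfied
(2,5)N 5/5 satisfied
(2,6)N 4/4 satisfied
(3,0)N 1/3 not
(3,1)S 2/5 not
(3,2)N 0/3 not
(3,6)N 2/2 satisfied
For instance (1,2) has only 0/3 same-type neighbors, below 1/2.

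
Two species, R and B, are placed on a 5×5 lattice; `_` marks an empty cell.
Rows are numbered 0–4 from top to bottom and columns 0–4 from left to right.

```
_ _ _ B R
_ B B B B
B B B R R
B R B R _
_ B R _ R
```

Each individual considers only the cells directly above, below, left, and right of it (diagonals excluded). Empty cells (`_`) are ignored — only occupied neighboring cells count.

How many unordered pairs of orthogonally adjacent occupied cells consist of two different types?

Scan each occupied cell's neighbors to the right and below so each pair is counted once.
From row 0: 2 unlike of 3 pairs (running 2/3).
From row 1: 2 unlike of 7 pairs (running 4/10).
From row 2: 2 unlike of 8 pairs (running 6/18).
From row 3: 5 unlike of 5 pairs (running 11/23).
From row 4: 1 unlike of 1 pairs (running 12/24).
Total adjacent occupied pairs: 24; unlike-type pairs: 12.

12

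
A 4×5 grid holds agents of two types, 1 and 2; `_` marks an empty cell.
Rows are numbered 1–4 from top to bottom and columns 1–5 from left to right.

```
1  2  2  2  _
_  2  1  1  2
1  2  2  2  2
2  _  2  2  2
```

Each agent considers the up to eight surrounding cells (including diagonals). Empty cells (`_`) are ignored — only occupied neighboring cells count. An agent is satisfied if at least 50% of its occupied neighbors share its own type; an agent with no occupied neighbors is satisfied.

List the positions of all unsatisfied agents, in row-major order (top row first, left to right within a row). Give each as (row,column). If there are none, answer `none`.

(1,1)1 0/2 ✗
(1,2)2 2/4 ✓
(1,3)2 3/5 ✓
(1,4)2 2/4 ✓
(2,2)2 4/7 ✓
(2,3)1 1/8 ✗
(2,4)1 1/7 ✗
(2,5)2 3/4 ✓
(3,1)1 0/3 ✗
(3,2)2 4/6 ✓
(3,3)2 5/7 ✓
(3,4)2 6/8 ✓
(3,5)2 4/5 ✓
(4,1)2 1/2 ✓
(4,3)2 4/4 ✓
(4,4)2 5/5 ✓
(4,5)2 3/3 ✓

(1,1), (2,3), (2,4), (3,1)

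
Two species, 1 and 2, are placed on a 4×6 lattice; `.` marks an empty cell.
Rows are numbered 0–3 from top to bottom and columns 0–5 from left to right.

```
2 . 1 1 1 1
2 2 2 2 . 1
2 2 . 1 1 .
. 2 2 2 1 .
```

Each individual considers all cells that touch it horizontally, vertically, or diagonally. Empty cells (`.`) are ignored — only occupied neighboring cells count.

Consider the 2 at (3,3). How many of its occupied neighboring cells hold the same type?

1

Occupied neighbors of (3,3): (2,3)=1, (2,4)=1, (3,2)=2, (3,4)=1.
Same type (2): 1 of 4.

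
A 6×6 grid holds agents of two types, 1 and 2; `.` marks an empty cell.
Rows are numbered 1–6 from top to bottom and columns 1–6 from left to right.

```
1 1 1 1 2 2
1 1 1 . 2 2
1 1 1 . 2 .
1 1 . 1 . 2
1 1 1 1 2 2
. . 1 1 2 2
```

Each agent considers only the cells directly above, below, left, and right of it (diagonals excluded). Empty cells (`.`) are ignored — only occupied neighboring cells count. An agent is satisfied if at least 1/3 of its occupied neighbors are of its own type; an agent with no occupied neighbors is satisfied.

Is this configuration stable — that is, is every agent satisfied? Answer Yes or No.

Yes

(1,1)1 2/2 ✓
(1,2)1 3/3 ✓
(1,3)1 3/3 ✓
(1,4)1 1/2 ✓
(1,5)2 2/3 ✓
(1,6)2 2/2 ✓
(2,1)1 3/3 ✓
(2,2)1 4/4 ✓
(2,3)1 3/3 ✓
(2,5)2 3/3 ✓
(2,6)2 2/2 ✓
(3,1)1 3/3 ✓
(3,2)1 4/4 ✓
(3,3)1 2/2 ✓
(3,5)2 1/1 ✓
(4,1)1 3/3 ✓
(4,2)1 3/3 ✓
(4,4)1 1/1 ✓
(4,6)2 1/1 ✓
(5,1)1 2/2 ✓
(5,2)1 3/3 ✓
(5,3)1 3/3 ✓
(5,4)1 3/4 ✓
(5,5)2 2/3 ✓
(5,6)2 3/3 ✓
(6,3)1 2/2 ✓
(6,4)1 2/3 ✓
(6,5)2 2/3 ✓
(6,6)2 2/2 ✓
All meet the threshold, so the configuration is stable.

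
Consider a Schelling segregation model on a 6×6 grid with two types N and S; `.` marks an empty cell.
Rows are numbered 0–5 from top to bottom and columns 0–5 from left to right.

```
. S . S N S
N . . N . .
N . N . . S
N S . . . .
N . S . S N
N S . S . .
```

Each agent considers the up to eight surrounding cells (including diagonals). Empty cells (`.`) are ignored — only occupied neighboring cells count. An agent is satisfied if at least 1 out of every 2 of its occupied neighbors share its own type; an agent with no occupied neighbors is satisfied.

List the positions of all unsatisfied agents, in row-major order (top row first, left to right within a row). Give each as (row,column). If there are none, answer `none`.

(0,1), (0,3), (0,4), (0,5), (3,1), (4,5), (5,1)

(0,1)S 0/1 not
(0,3)S 0/2 not
(0,4)N 1/3 not
(0,5)S 0/1 not
(1,0)N 1/2 satisfied
(1,3)N 2/3 satisfied
(2,0)N 2/3 satisfied
(2,2)N 1/2 satisfied
(2,5)S 0/0 satisfied
(3,0)N 2/3 satisfied
(3,1)S 1/5 not
(4,0)N 2/4 satisfied
(4,2)S 3/3 satisfied
(4,4)S 1/2 satisfied
(4,5)N 0/1 not
(5,0)N 1/2 satisfied
(5,1)S 1/3 not
(5,3)S 2/2 satisfied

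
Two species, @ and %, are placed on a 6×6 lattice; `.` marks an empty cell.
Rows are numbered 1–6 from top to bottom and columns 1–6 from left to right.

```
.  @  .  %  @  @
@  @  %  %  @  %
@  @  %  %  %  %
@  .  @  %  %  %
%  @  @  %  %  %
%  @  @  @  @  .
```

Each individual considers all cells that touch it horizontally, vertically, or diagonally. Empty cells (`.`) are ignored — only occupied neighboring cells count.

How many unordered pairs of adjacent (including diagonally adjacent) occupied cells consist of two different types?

Scan each occupied cell's neighbors to the right and below (and the two forward diagonals) so each pair is counted once.
Row 1: @(1,2)–@(2,2)= @(1,2)–%(2,3)≠ @(1,2)–@(2,1)= %(1,4)–@(1,5)≠ %(1,4)–%(2,4)= %(1,4)–@(2,5)≠ %(1,4)–%(2,3)= @(1,5)–@(1,6)= @(1,5)–@(2,5)= @(1,5)–%(2,6)≠ @(1,5)–%(2,4)≠ @(1,6)–%(2,6)≠ @(1,6)–@(2,5)=  → 6/13 unlike.
Row 2: @(2,1)–@(2,2)= @(2,1)–@(3,1)= @(2,1)–@(3,2)= @(2,2)–%(2,3)≠ @(2,2)–@(3,2)= @(2,2)–%(3,3)≠ @(2,2)–@(3,1)= %(2,3)–%(2,4)= %(2,3)–%(3,3)= %(2,3)–%(3,4)= %(2,3)–@(3,2)≠ %(2,4)–@(2,5)≠ %(2,4)–%(3,4)= %(2,4)–%(3,5)= %(2,4)–%(3,3)= @(2,5)–%(2,6)≠ @(2,5)–%(3,5)≠ @(2,5)–%(3,6)≠ @(2,5)–%(3,4)≠ %(2,6)–%(3,6)= %(2,6)–%(3,5)=  → 8/21 unlike.
Row 3: @(3,1)–@(3,2)= @(3,1)–@(4,1)= @(3,2)–%(3,3)≠ @(3,2)–@(4,3)= @(3,2)–@(4,1)= %(3,3)–%(3,4)= %(3,3)–@(4,3)≠ %(3,3)–%(4,4)= %(3,4)–%(3,5)= %(3,4)–%(4,4)= %(3,4)–%(4,5)= %(3,4)–@(4,3)≠ %(3,5)–%(3,6)= %(3,5)–%(4,5)= %(3,5)–%(4,6)= %(3,5)–%(4,4)= %(3,6)–%(4,6)= %(3,6)–%(4,5)=  → 3/18 unlike.
Row 4: @(4,1)–%(5,1)≠ @(4,1)–@(5,2)= @(4,3)–%(4,4)≠ @(4,3)–@(5,3)= @(4,3)–%(5,4)≠ @(4,3)–@(5,2)= %(4,4)–%(4,5)= %(4,4)–%(5,4)= %(4,4)–%(5,5)= %(4,4)–@(5,3)≠ %(4,5)–%(4,6)= %(4,5)–%(5,5)= %(4,5)–%(5,6)= %(4,5)–%(5,4)= %(4,6)–%(5,6)= %(4,6)–%(5,5)=  → 4/16 unlike.
Row 5: %(5,1)–@(5,2)≠ %(5,1)–%(6,1)= %(5,1)–@(6,2)≠ @(5,2)–@(5,3)= @(5,2)–@(6,2)= @(5,2)–@(6,3)= @(5,2)–%(6,1)≠ @(5,3)–%(5,4)≠ @(5,3)–@(6,3)= @(5,3)–@(6,4)= @(5,3)–@(6,2)= %(5,4)–%(5,5)= %(5,4)–@(6,4)≠ %(5,4)–@(6,5)≠ %(5,4)–@(6,3)≠ %(5,5)–%(5,6)= %(5,5)–@(6,5)≠ %(5,5)–@(6,4)≠ %(5,6)–@(6,5)≠  → 10/19 unlike.
Row 6: %(6,1)–@(6,2)≠ @(6,2)–@(6,3)= @(6,3)–@(6,4)= @(6,4)–@(6,5)=  → 1/4 unlike.
Total adjacent occupied pairs: 91; unlike-type pairs: 32.

32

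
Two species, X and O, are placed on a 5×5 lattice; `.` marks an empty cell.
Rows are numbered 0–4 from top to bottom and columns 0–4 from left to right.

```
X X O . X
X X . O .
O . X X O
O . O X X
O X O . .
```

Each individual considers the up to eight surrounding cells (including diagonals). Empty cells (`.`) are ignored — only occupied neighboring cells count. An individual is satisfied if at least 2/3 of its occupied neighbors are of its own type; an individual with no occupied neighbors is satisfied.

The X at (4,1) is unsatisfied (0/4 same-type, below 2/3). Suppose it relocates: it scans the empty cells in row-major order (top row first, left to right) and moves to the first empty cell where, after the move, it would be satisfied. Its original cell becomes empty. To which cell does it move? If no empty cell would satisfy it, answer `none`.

(1,2)

Vacating (4,1). Empty cells in order:
  (0,3): 1/3 same-type → still unsatisfied.
  (1,2): 4/6 same-type → satisfied — stop here.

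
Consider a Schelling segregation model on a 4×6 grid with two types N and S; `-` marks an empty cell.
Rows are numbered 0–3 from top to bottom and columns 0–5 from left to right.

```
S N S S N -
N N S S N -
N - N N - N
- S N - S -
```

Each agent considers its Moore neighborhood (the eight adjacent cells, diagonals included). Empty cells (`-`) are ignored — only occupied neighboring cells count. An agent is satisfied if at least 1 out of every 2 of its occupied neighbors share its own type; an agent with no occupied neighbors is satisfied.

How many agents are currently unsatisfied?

Row 0: (0,0)S 0/3 not · (0,1)N 2/5 not · (0,2)S 3/5 satisfied · (0,3)S 3/5 satisfied · (0,4)N 1/3 not
Row 1: (1,0)N 3/4 satisfied · (1,1)N 4/7 satisfied · (1,2)S 3/7 not · (1,3)S 3/7 not · (1,4)N 3/5 satisfied
Row 2: (2,0)N 2/3 satisfied · (2,2)N 3/6 satisfied · (2,3)N 3/6 satisfied · (2,5)N 1/2 satisfied
Row 3: (3,1)S 0/3 not · (3,2)N 2/3 satisfied · (3,4)S 0/2 not
Unsatisfied: (0,0), (0,1), (0,4), (1,2), (1,3), (3,1), (3,4) — 7 in total.

7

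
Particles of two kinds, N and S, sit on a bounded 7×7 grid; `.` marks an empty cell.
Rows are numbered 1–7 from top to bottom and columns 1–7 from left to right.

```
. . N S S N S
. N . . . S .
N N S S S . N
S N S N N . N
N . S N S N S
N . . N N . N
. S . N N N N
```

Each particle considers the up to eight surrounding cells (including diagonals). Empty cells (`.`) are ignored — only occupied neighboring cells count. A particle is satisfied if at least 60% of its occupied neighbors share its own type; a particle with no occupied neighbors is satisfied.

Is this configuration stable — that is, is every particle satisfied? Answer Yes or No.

No

Row 1: (1,3)N 1/2 unhappy · (1,4)S 1/2 unhappy · (1,5)S 2/3 ok · (1,6)N 0/3 unhappy · (1,7)S 1/2 unhappy
Row 2: (2,2)N 3/4 ok · (2,6)S 3/5 ok
Row 3: (3,1)N 3/4 ok · (3,2)N 3/6 unhappy · (3,3)S 2/6 unhappy · (3,4)S 3/5 ok · (3,5)S 2/4 unhappy · (3,7)N 1/2 unhappy
Row 4: (4,1)S 0/4 unhappy · (4,2)N 3/7 unhappy · (4,3)S 3/7 unhappy · (4,4)N 2/8 unhappy · (4,5)N 3/6 unhappy · (4,7)N 2/3 ok
Row 5: (5,1)N 2/3 ok · (5,3)S 1/5 unhappy · (5,4)N 4/7 unhappy · (5,5)S 0/6 unhappy · (5,6)N 4/6 ok · (5,7)S 0/3 unhappy
Row 6: (6,1)N 1/2 unhappy · (6,4)N 4/6 ok · (6,5)N 6/7 ok · (6,7)N 3/4 ok
Row 7: (7,2)S 0/1 unhappy · (7,4)N 3/3 ok · (7,5)N 4/4 ok · (7,6)N 4/4 ok · (7,7)N 2/2 ok
For instance (1,3) has only 1/2 same-type neighbors, below 3/5.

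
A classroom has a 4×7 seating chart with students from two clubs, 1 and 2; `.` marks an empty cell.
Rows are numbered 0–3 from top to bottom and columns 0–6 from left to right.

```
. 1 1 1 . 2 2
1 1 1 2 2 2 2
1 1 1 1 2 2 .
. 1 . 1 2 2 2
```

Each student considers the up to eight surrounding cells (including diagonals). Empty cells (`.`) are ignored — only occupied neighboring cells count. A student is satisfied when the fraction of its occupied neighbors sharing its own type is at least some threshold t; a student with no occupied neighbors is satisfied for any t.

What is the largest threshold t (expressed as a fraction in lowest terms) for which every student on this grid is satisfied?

(0,1)1 4/4
(0,2)1 4/5
(0,3)1 2/4
(0,5)2 4/4
(0,6)2 3/3
(1,0)1 4/4
(1,1)1 7/7
(1,2)1 7/8
(1,3)2 2/7
(1,4)2 5/7
(1,5)2 6/6
(1,6)2 4/4
(2,0)1 4/4
(2,1)1 6/6
(2,2)1 6/7
(2,3)1 3/7
(2,4)2 6/8
(2,5)2 7/7
(3,1)1 3/3
(3,3)1 2/4
(3,4)2 3/5
(3,5)2 4/4
(3,6)2 2/2
The smallest same-type fraction is 2/7 at (1,3), which reduces to 2/7. Any threshold above that leaves this student unsatisfied.

2/7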